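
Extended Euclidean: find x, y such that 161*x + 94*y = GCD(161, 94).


Tabular extended Euclidean (each row: r = 161*s + 94*t):
r=161, s=1, t=0
r=94, s=0, t=1
q=1: r=67, s=1, t=-1   [161*(1) + 94*(-1) = 67]
q=1: r=27, s=-1, t=2   [161*(-1) + 94*(2) = 27]
q=2: r=13, s=3, t=-5   [161*(3) + 94*(-5) = 13]
q=2: r=1, s=-7, t=12   [161*(-7) + 94*(12) = 1]
q=13: r=0, s=94, t=-161   [161*(94) + 94*(-161) = 0]
GCD = 1; from the row with r=1: x=-7, y=12
Check: 161*(-7) + 94*(12) = -1127 + 1128 = 1

GCD = 1, x = -7, y = 12


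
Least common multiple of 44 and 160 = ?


GCD(44, 160) = 4
LCM = 44*160/4 = 7040/4 = 1760

LCM = 1760


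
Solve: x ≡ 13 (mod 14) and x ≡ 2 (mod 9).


M = 14*9 = 126
M1 = M/14 = 9, M2 = M/9 = 14
M1^(-1) mod 14 = 11, M2^(-1) mod 9 = 2
x = 13*9*11 + 2*14*2 = 1343
1343 mod 126 = 83
Check: 83 mod 14 = 13 ✓, 83 mod 9 = 2 ✓

x ≡ 83 (mod 126)


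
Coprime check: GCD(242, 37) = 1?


Euclidean algorithm:
242 = 6 * 37 + 20
37 = 1 * 20 + 17
20 = 1 * 17 + 3
17 = 5 * 3 + 2
3 = 1 * 2 + 1
2 = 2 * 1 + 0
GCD(242, 37) = 1

Yes, coprime (GCD = 1)


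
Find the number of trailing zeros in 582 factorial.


floor(582/5) = 116
floor(582/25) = 23
floor(582/125) = 4
Total = 143

143 trailing zeros


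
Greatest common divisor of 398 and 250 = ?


398 = 1 * 250 + 148
250 = 1 * 148 + 102
148 = 1 * 102 + 46
102 = 2 * 46 + 10
46 = 4 * 10 + 6
10 = 1 * 6 + 4
6 = 1 * 4 + 2
4 = 2 * 2 + 0
GCD = 2


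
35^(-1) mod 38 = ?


Use the extended Euclidean algorithm on (38, 35); each row r = 38*s + 35*t:
r=38, s=1, t=0
r=35, s=0, t=1
q=1: r=3, s=1, t=-1   [38*(1) + 35*(-1) = 3]
q=11: r=2, s=-11, t=12   [38*(-11) + 35*(12) = 2]
q=1: r=1, s=12, t=-13   [38*(12) + 35*(-13) = 1]
q=2: r=0, s=-35, t=38   [38*(-35) + 35*(38) = 0]
GCD = 1 with t = -13, so 35*(-13) ≡ 1 (mod 38)
Inverse = -13 mod 38 = 25
Check: 35 * 25 = 875 ≡ 1 (mod 38)

35^(-1) ≡ 25 (mod 38)


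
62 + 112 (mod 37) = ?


62 + 112 = 174
174 mod 37 = 26


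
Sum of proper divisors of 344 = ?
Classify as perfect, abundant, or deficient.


Proper divisors: 1, 2, 4, 8, 43, 86, 172
Sum = 1 + 2 + 4 + 8 + 43 + 86 + 172 = 316
316 < 344 → deficient

s(344) = 316 (deficient)


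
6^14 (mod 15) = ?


6^1 mod 15 = 6
6^2 mod 15 = 6
6^3 mod 15 = 6
6^4 mod 15 = 6
6^5 mod 15 = 6
6^6 mod 15 = 6
6^7 mod 15 = 6
6^8 mod 15 = 6
6^9 mod 15 = 6
6^10 mod 15 = 6
6^11 mod 15 = 6
6^12 mod 15 = 6
6^13 mod 15 = 6
6^14 mod 15 = 6


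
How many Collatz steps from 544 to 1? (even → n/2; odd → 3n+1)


544 → 272 → 136 → 68 → 34 → 17 → 52 → 26 → 13 → 40 → 20 → 10 → 5 → 16 → 8 → 4 → 2 → 1
Total steps = 17

17 steps


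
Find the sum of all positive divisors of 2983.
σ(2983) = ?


Divisors of 2983: 1, 19, 157, 2983
Sum = 1 + 19 + 157 + 2983 = 3160

σ(2983) = 3160


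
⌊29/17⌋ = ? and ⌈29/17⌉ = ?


29/17 = 1.7059
floor = 1
ceil = 2

floor = 1, ceil = 2


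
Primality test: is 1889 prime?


Check divisors up to sqrt(1889) = 43.4626
No divisors found.
1889 is prime.

Yes, 1889 is prime


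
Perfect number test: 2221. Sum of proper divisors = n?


Proper divisors of 2221: 1
Sum = 1 = 1

No, 2221 is not perfect (1 ≠ 2221)


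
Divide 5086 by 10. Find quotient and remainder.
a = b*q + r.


5086 = 10 * 508 + 6
Check: 5080 + 6 = 5086

q = 508, r = 6


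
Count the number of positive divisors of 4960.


4960 = 2^5 × 5^1 × 31^1
d(4960) = (5+1) × (1+1) × (1+1) = 24

24 divisors


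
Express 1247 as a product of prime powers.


1247 / 29 = 43
43 / 43 = 1
1247 = 29 × 43


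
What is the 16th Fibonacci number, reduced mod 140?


F(k) mod 140 for k=1..16:
1, 1, 2, 3, 5, 8, 13, 21, 34, 55, 89, 4, 93, 97, 50, 7
F(16) mod 140 = 7


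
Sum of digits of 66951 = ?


6 + 6 + 9 + 5 + 1 = 27


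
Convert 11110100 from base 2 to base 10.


11110100 (base 2) = 244 (decimal)
244 (decimal) = 244 (base 10)


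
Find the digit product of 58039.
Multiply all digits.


5 × 8 × 0 × 3 × 9 = 0


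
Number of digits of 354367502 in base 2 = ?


354367502 in base 2 = 10101000111110011100000001110
Number of digits = 29

29 digits (base 2)


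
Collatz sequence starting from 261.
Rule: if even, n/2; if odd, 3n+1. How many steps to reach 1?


261 → 784 → 392 → 196 → 98 → 49 → 148 → 74 → 37 → 112 → 56 → 28 → 14 → 7 → 22 → 11 → 34 → 17 → 52 → 26 → 13 → 40 → 20 → 10 → 5 → 16 → 8 → 4 → 2 → 1
Total steps = 29

29 steps


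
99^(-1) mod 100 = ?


Use the extended Euclidean algorithm on (100, 99); each row r = 100*s + 99*t:
r=100, s=1, t=0
r=99, s=0, t=1
q=1: r=1, s=1, t=-1   [100*(1) + 99*(-1) = 1]
q=99: r=0, s=-99, t=100   [100*(-99) + 99*(100) = 0]
GCD = 1 with t = -1, so 99*(-1) ≡ 1 (mod 100)
Inverse = -1 mod 100 = 99
Check: 99 * 99 = 9801 ≡ 1 (mod 100)

99^(-1) ≡ 99 (mod 100)


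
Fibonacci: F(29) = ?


Sequence: 1, 1, 2, 3, 5, 8, 13, 21, 34, 55, 89, 144, 233, 377, 610, 987, 1597, 2584, 4181, 6765, 10946, 17711, 28657, 46368, 75025, 121393, 196418, 317811, 514229
F(29) = 514229


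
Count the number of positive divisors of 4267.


4267 = 17^1 × 251^1
d(4267) = (1+1) × (1+1) = 4

4 divisors


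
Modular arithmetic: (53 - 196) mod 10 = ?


53 - 196 = -143
-143 mod 10 = 7


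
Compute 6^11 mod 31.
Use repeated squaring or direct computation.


6^1 mod 31 = 6
6^2 mod 31 = 5
6^3 mod 31 = 30
6^4 mod 31 = 25
6^5 mod 31 = 26
6^6 mod 31 = 1
6^7 mod 31 = 6
6^8 mod 31 = 5
6^9 mod 31 = 30
6^10 mod 31 = 25
6^11 mod 31 = 26


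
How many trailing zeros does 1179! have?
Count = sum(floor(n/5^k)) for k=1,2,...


floor(1179/5) = 235
floor(1179/25) = 47
floor(1179/125) = 9
floor(1179/625) = 1
Total = 292

292 trailing zeros


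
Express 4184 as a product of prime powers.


4184 / 2 = 2092
2092 / 2 = 1046
1046 / 2 = 523
523 / 523 = 1
4184 = 2^3 × 523


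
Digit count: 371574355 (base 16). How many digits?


371574355 in base 16 = 1625C653
Number of digits = 8

8 digits (base 16)


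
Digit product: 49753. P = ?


4 × 9 × 7 × 5 × 3 = 3780


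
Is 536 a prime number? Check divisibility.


536 / 2 = 268 (exact division)
536 is NOT prime.

No, 536 is not prime


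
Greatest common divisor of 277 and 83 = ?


277 = 3 * 83 + 28
83 = 2 * 28 + 27
28 = 1 * 27 + 1
27 = 27 * 1 + 0
GCD = 1


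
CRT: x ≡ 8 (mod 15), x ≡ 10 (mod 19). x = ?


M = 15*19 = 285
M1 = M/15 = 19, M2 = M/19 = 15
M1^(-1) mod 15 = 4, M2^(-1) mod 19 = 14
x = 8*19*4 + 10*15*14 = 2708
2708 mod 285 = 143
Check: 143 mod 15 = 8 ✓, 143 mod 19 = 10 ✓

x ≡ 143 (mod 285)


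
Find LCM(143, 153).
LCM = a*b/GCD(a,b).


GCD(143, 153) = 1
LCM = 143*153/1 = 21879/1 = 21879

LCM = 21879


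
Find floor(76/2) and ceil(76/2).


76/2 = 38.0000
floor = 38
ceil = 38

floor = 38, ceil = 38


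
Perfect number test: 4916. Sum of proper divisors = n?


Proper divisors of 4916: 1, 2, 4, 1229, 2458
Sum = 1 + 2 + 4 + 1229 + 2458 = 3694

No, 4916 is not perfect (3694 ≠ 4916)


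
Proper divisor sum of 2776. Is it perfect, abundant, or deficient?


Proper divisors: 1, 2, 4, 8, 347, 694, 1388
Sum = 1 + 2 + 4 + 8 + 347 + 694 + 1388 = 2444
2444 < 2776 → deficient

s(2776) = 2444 (deficient)


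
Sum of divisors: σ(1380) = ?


Divisors of 1380: 1, 2, 3, 4, 5, 6, 10, 12, 15, 20, 23, 30, 46, 60, 69, 92, 115, 138, 230, 276, 345, 460, 690, 1380
Sum = 1 + 2 + 3 + 4 + 5 + 6 + 10 + 12 + 15 + 20 + 23 + 30 + 46 + 60 + 69 + 92 + 115 + 138 + 230 + 276 + 345 + 460 + 690 + 1380 = 4032

σ(1380) = 4032


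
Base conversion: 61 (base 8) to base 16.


61 (base 8) = 49 (decimal)
49 (decimal) = 31 (base 16)


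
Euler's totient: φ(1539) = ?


1539 = 3^4 × 19
Prime factors: 3, 19
φ(1539) = 1539 × (1-1/3) × (1-1/19)
= 1539 × 2/3 × 18/19 = 972

φ(1539) = 972


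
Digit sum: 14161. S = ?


1 + 4 + 1 + 6 + 1 = 13


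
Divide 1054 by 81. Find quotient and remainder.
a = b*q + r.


1054 = 81 * 13 + 1
Check: 1053 + 1 = 1054

q = 13, r = 1


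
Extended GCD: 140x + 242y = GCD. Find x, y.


Tabular extended Euclidean (each row: r = 140*s + 242*t):
r=140, s=1, t=0
r=242, s=0, t=1
q=0: r=140, s=1, t=0   [140*(1) + 242*(0) = 140]
q=1: r=102, s=-1, t=1   [140*(-1) + 242*(1) = 102]
q=1: r=38, s=2, t=-1   [140*(2) + 242*(-1) = 38]
q=2: r=26, s=-5, t=3   [140*(-5) + 242*(3) = 26]
q=1: r=12, s=7, t=-4   [140*(7) + 242*(-4) = 12]
q=2: r=2, s=-19, t=11   [140*(-19) + 242*(11) = 2]
q=6: r=0, s=121, t=-70   [140*(121) + 242*(-70) = 0]
GCD = 2; from the row with r=2: x=-19, y=11
Check: 140*(-19) + 242*(11) = -2660 + 2662 = 2

GCD = 2, x = -19, y = 11


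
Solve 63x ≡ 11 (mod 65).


GCD(63, 65) = 1, unique solution
a^(-1) mod 65 = 32
x = 32 * 11 mod 65 = 27

x ≡ 27 (mod 65)


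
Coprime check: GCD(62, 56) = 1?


Euclidean algorithm:
62 = 1 * 56 + 6
56 = 9 * 6 + 2
6 = 3 * 2 + 0
GCD(62, 56) = 2

No, not coprime (GCD = 2)


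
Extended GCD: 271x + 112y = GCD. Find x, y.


Tabular extended Euclidean (each row: r = 271*s + 112*t):
r=271, s=1, t=0
r=112, s=0, t=1
q=2: r=47, s=1, t=-2   [271*(1) + 112*(-2) = 47]
q=2: r=18, s=-2, t=5   [271*(-2) + 112*(5) = 18]
q=2: r=11, s=5, t=-12   [271*(5) + 112*(-12) = 11]
q=1: r=7, s=-7, t=17   [271*(-7) + 112*(17) = 7]
q=1: r=4, s=12, t=-29   [271*(12) + 112*(-29) = 4]
q=1: r=3, s=-19, t=46   [271*(-19) + 112*(46) = 3]
q=1: r=1, s=31, t=-75   [271*(31) + 112*(-75) = 1]
q=3: r=0, s=-112, t=271   [271*(-112) + 112*(271) = 0]
GCD = 1; from the row with r=1: x=31, y=-75
Check: 271*(31) + 112*(-75) = 8401 - 8400 = 1

GCD = 1, x = 31, y = -75


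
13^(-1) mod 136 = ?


Use the extended Euclidean algorithm on (136, 13); each row r = 136*s + 13*t:
r=136, s=1, t=0
r=13, s=0, t=1
q=10: r=6, s=1, t=-10   [136*(1) + 13*(-10) = 6]
q=2: r=1, s=-2, t=21   [136*(-2) + 13*(21) = 1]
q=6: r=0, s=13, t=-136   [136*(13) + 13*(-136) = 0]
GCD = 1 with t = 21, so 13*(21) ≡ 1 (mod 136)
Inverse = 21 mod 136 = 21
Check: 13 * 21 = 273 ≡ 1 (mod 136)

13^(-1) ≡ 21 (mod 136)


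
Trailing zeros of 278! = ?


floor(278/5) = 55
floor(278/25) = 11
floor(278/125) = 2
Total = 68

68 trailing zeros


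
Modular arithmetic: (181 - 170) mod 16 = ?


181 - 170 = 11
11 mod 16 = 11


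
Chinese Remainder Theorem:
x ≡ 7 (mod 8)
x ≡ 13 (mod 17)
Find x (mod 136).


M = 8*17 = 136
M1 = M/8 = 17, M2 = M/17 = 8
M1^(-1) mod 8 = 1, M2^(-1) mod 17 = 15
x = 7*17*1 + 13*8*15 = 1679
1679 mod 136 = 47
Check: 47 mod 8 = 7 ✓, 47 mod 17 = 13 ✓

x ≡ 47 (mod 136)


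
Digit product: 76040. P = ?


7 × 6 × 0 × 4 × 0 = 0


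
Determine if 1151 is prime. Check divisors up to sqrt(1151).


Check divisors up to sqrt(1151) = 33.9264
No divisors found.
1151 is prime.

Yes, 1151 is prime


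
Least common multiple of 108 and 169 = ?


GCD(108, 169) = 1
LCM = 108*169/1 = 18252/1 = 18252

LCM = 18252


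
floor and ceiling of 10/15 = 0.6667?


10/15 = 0.6667
floor = 0
ceil = 1

floor = 0, ceil = 1


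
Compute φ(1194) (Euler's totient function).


1194 = 2 × 3 × 199
Prime factors: 2, 3, 199
φ(1194) = 1194 × (1-1/2) × (1-1/3) × (1-1/199)
= 1194 × 1/2 × 2/3 × 198/199 = 396

φ(1194) = 396


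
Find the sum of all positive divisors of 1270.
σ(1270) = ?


Divisors of 1270: 1, 2, 5, 10, 127, 254, 635, 1270
Sum = 1 + 2 + 5 + 10 + 127 + 254 + 635 + 1270 = 2304

σ(1270) = 2304


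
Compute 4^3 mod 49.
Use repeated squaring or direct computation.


4^1 mod 49 = 4
4^2 mod 49 = 16
4^3 mod 49 = 15


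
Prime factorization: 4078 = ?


4078 / 2 = 2039
2039 / 2039 = 1
4078 = 2 × 2039


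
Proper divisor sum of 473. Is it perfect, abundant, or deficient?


Proper divisors: 1, 11, 43
Sum = 1 + 11 + 43 = 55
55 < 473 → deficient

s(473) = 55 (deficient)


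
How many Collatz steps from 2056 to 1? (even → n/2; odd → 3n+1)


2056 → 1028 → 514 → 257 → 772 → 386 → 193 → 580 → 290 → 145 → 436 → 218 → 109 → 328 → 164 → 82 → 41 → 124 → 62 → 31 → 94 → 47 → 142 → 71 → 214 → 107 → 322 → 161 → 484 → 242 → 121 → 364 → 182 → 91 → 274 → 137 → 412 → 206 → 103 → 310 → 155 → 466 → 233 → 700 → 350 → 175 → 526 → 263 → 790 → 395 → 1186 → 593 → 1780 → 890 → 445 → 1336 → 668 → 334 → 167 → 502 → 251 → 754 → 377 → 1132 → 566 → 283 → 850 → 425 → 1276 → 638 → 319 → 958 → 479 → 1438 → 719 → 2158 → 1079 → 3238 → 1619 → 4858 → 2429 → 7288 → 3644 → 1822 → 911 → 2734 → 1367 → 4102 → 2051 → 6154 → 3077 → 9232 → 4616 → 2308 → 1154 → 577 → 1732 → 866 → 433 → 1300 → 650 → 325 → 976 → 488 → 244 → 122 → 61 → 184 → 92 → 46 → 23 → 70 → 35 → 106 → 53 → 160 → 80 → 40 → 20 → 10 → 5 → 16 → 8 → 4 → 2 → 1
Total steps = 125

125 steps


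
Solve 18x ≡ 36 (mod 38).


GCD(18, 38) = 2 divides 36
Divide: 9x ≡ 18 (mod 19)
x ≡ 2 (mod 19)


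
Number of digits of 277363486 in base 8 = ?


277363486 in base 8 = 2042035436
Number of digits = 10

10 digits (base 8)


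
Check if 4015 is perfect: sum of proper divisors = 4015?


Proper divisors of 4015: 1, 5, 11, 55, 73, 365, 803
Sum = 1 + 5 + 11 + 55 + 73 + 365 + 803 = 1313

No, 4015 is not perfect (1313 ≠ 4015)


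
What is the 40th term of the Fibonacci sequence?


Sequence: 1, 1, 2, 3, 5, 8, 13, 21, 34, 55, 89, 144, 233, 377, 610, 987, 1597, 2584, 4181, 6765, 10946, 17711, 28657, 46368, 75025, 121393, 196418, 317811, 514229, 832040, 1346269, 2178309, 3524578, 5702887, 9227465, 14930352, 24157817, 39088169, 63245986, 102334155
F(40) = 102334155


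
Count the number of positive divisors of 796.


796 = 2^2 × 199^1
d(796) = (2+1) × (1+1) = 6

6 divisors


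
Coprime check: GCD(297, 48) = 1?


Euclidean algorithm:
297 = 6 * 48 + 9
48 = 5 * 9 + 3
9 = 3 * 3 + 0
GCD(297, 48) = 3

No, not coprime (GCD = 3)


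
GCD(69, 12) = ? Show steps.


69 = 5 * 12 + 9
12 = 1 * 9 + 3
9 = 3 * 3 + 0
GCD = 3


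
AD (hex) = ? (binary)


AD (base 16) = 173 (decimal)
173 (decimal) = 10101101 (base 2)


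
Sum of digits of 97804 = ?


9 + 7 + 8 + 0 + 4 = 28


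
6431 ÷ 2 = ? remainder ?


6431 = 2 * 3215 + 1
Check: 6430 + 1 = 6431

q = 3215, r = 1


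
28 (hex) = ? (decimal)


28 (base 16) = 40 (decimal)
40 (decimal) = 40 (base 10)


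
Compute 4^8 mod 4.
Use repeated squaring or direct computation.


4^1 mod 4 = 0
4^2 mod 4 = 0
4^3 mod 4 = 0
4^4 mod 4 = 0
4^5 mod 4 = 0
4^6 mod 4 = 0
4^7 mod 4 = 0
4^8 mod 4 = 0


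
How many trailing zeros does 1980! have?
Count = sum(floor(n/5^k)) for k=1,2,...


floor(1980/5) = 396
floor(1980/25) = 79
floor(1980/125) = 15
floor(1980/625) = 3
Total = 493

493 trailing zeros


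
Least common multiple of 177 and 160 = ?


GCD(177, 160) = 1
LCM = 177*160/1 = 28320/1 = 28320

LCM = 28320


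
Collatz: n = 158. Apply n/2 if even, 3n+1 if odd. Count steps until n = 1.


158 → 79 → 238 → 119 → 358 → 179 → 538 → 269 → 808 → 404 → 202 → 101 → 304 → 152 → 76 → 38 → 19 → 58 → 29 → 88 → 44 → 22 → 11 → 34 → 17 → 52 → 26 → 13 → 40 → 20 → 10 → 5 → 16 → 8 → 4 → 2 → 1
Total steps = 36

36 steps


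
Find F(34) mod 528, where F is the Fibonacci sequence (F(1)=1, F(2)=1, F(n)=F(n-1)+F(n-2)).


F(k) mod 528 for k=1..34:
1, 1, 2, 3, 5, 8, 13, 21, 34, 55, 89, 144, 233, 377, 82, 459, 13, 472, 485, 429, 386, 287, 145, 432, 49, 481, 2, 483, 485, 440, 397, 309, 178, 487
F(34) mod 528 = 487


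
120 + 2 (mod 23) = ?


120 + 2 = 122
122 mod 23 = 7


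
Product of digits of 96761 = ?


9 × 6 × 7 × 6 × 1 = 2268


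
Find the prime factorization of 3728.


3728 / 2 = 1864
1864 / 2 = 932
932 / 2 = 466
466 / 2 = 233
233 / 233 = 1
3728 = 2^4 × 233


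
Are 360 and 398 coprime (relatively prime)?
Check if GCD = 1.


Euclidean algorithm:
398 = 1 * 360 + 38
360 = 9 * 38 + 18
38 = 2 * 18 + 2
18 = 9 * 2 + 0
GCD(360, 398) = 2

No, not coprime (GCD = 2)


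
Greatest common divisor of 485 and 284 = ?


485 = 1 * 284 + 201
284 = 1 * 201 + 83
201 = 2 * 83 + 35
83 = 2 * 35 + 13
35 = 2 * 13 + 9
13 = 1 * 9 + 4
9 = 2 * 4 + 1
4 = 4 * 1 + 0
GCD = 1


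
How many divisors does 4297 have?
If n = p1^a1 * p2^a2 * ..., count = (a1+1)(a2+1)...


4297 = 4297^1
d(4297) = (1+1) = 2

2 divisors


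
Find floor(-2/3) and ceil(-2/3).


-2/3 = -0.6667
floor = -1
ceil = 0

floor = -1, ceil = 0


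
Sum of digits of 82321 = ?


8 + 2 + 3 + 2 + 1 = 16


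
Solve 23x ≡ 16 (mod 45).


GCD(23, 45) = 1, unique solution
a^(-1) mod 45 = 2
x = 2 * 16 mod 45 = 32

x ≡ 32 (mod 45)


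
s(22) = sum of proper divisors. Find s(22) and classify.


Proper divisors: 1, 2, 11
Sum = 1 + 2 + 11 = 14
14 < 22 → deficient

s(22) = 14 (deficient)


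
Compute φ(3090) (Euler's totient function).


3090 = 2 × 3 × 5 × 103
Prime factors: 2, 3, 5, 103
φ(3090) = 3090 × (1-1/2) × (1-1/3) × (1-1/5) × (1-1/103)
= 3090 × 1/2 × 2/3 × 4/5 × 102/103 = 816

φ(3090) = 816


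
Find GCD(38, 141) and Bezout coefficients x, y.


Tabular extended Euclidean (each row: r = 38*s + 141*t):
r=38, s=1, t=0
r=141, s=0, t=1
q=0: r=38, s=1, t=0   [38*(1) + 141*(0) = 38]
q=3: r=27, s=-3, t=1   [38*(-3) + 141*(1) = 27]
q=1: r=11, s=4, t=-1   [38*(4) + 141*(-1) = 11]
q=2: r=5, s=-11, t=3   [38*(-11) + 141*(3) = 5]
q=2: r=1, s=26, t=-7   [38*(26) + 141*(-7) = 1]
q=5: r=0, s=-141, t=38   [38*(-141) + 141*(38) = 0]
GCD = 1; from the row with r=1: x=26, y=-7
Check: 38*(26) + 141*(-7) = 988 - 987 = 1

GCD = 1, x = 26, y = -7


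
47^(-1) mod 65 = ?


Use the extended Euclidean algorithm on (65, 47); each row r = 65*s + 47*t:
r=65, s=1, t=0
r=47, s=0, t=1
q=1: r=18, s=1, t=-1   [65*(1) + 47*(-1) = 18]
q=2: r=11, s=-2, t=3   [65*(-2) + 47*(3) = 11]
q=1: r=7, s=3, t=-4   [65*(3) + 47*(-4) = 7]
q=1: r=4, s=-5, t=7   [65*(-5) + 47*(7) = 4]
q=1: r=3, s=8, t=-11   [65*(8) + 47*(-11) = 3]
q=1: r=1, s=-13, t=18   [65*(-13) + 47*(18) = 1]
q=3: r=0, s=47, t=-65   [65*(47) + 47*(-65) = 0]
GCD = 1 with t = 18, so 47*(18) ≡ 1 (mod 65)
Inverse = 18 mod 65 = 18
Check: 47 * 18 = 846 ≡ 1 (mod 65)

47^(-1) ≡ 18 (mod 65)


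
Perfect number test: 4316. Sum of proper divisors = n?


Proper divisors of 4316: 1, 2, 4, 13, 26, 52, 83, 166, 332, 1079, 2158
Sum = 1 + 2 + 4 + 13 + 26 + 52 + 83 + 166 + 332 + 1079 + 2158 = 3916

No, 4316 is not perfect (3916 ≠ 4316)


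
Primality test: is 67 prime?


Check divisors up to sqrt(67) = 8.1854
No divisors found.
67 is prime.

Yes, 67 is prime


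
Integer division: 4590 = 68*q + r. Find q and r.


4590 = 68 * 67 + 34
Check: 4556 + 34 = 4590

q = 67, r = 34


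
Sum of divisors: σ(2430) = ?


Divisors of 2430: 1, 2, 3, 5, 6, 9, 10, 15, 18, 27, 30, 45, 54, 81, 90, 135, 162, 243, 270, 405, 486, 810, 1215, 2430
Sum = 1 + 2 + 3 + 5 + 6 + 9 + 10 + 15 + 18 + 27 + 30 + 45 + 54 + 81 + 90 + 135 + 162 + 243 + 270 + 405 + 486 + 810 + 1215 + 2430 = 6552

σ(2430) = 6552


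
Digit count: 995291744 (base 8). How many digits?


995291744 in base 8 = 7324571140
Number of digits = 10

10 digits (base 8)


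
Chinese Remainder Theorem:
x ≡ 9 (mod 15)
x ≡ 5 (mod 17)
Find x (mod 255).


M = 15*17 = 255
M1 = M/15 = 17, M2 = M/17 = 15
M1^(-1) mod 15 = 8, M2^(-1) mod 17 = 8
x = 9*17*8 + 5*15*8 = 1824
1824 mod 255 = 39
Check: 39 mod 15 = 9 ✓, 39 mod 17 = 5 ✓

x ≡ 39 (mod 255)


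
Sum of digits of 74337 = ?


7 + 4 + 3 + 3 + 7 = 24


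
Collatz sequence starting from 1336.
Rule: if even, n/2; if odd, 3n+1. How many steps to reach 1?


1336 → 668 → 334 → 167 → 502 → 251 → 754 → 377 → 1132 → 566 → 283 → 850 → 425 → 1276 → 638 → 319 → 958 → 479 → 1438 → 719 → 2158 → 1079 → 3238 → 1619 → 4858 → 2429 → 7288 → 3644 → 1822 → 911 → 2734 → 1367 → 4102 → 2051 → 6154 → 3077 → 9232 → 4616 → 2308 → 1154 → 577 → 1732 → 866 → 433 → 1300 → 650 → 325 → 976 → 488 → 244 → 122 → 61 → 184 → 92 → 46 → 23 → 70 → 35 → 106 → 53 → 160 → 80 → 40 → 20 → 10 → 5 → 16 → 8 → 4 → 2 → 1
Total steps = 70

70 steps


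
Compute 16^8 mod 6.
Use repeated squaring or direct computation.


16^1 mod 6 = 4
16^2 mod 6 = 4
16^3 mod 6 = 4
16^4 mod 6 = 4
16^5 mod 6 = 4
16^6 mod 6 = 4
16^7 mod 6 = 4
16^8 mod 6 = 4


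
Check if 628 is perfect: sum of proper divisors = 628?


Proper divisors of 628: 1, 2, 4, 157, 314
Sum = 1 + 2 + 4 + 157 + 314 = 478

No, 628 is not perfect (478 ≠ 628)


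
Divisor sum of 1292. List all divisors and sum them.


Divisors of 1292: 1, 2, 4, 17, 19, 34, 38, 68, 76, 323, 646, 1292
Sum = 1 + 2 + 4 + 17 + 19 + 34 + 38 + 68 + 76 + 323 + 646 + 1292 = 2520

σ(1292) = 2520


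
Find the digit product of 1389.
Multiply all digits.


1 × 3 × 8 × 9 = 216


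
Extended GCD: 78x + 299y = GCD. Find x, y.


Tabular extended Euclidean (each row: r = 78*s + 299*t):
r=78, s=1, t=0
r=299, s=0, t=1
q=0: r=78, s=1, t=0   [78*(1) + 299*(0) = 78]
q=3: r=65, s=-3, t=1   [78*(-3) + 299*(1) = 65]
q=1: r=13, s=4, t=-1   [78*(4) + 299*(-1) = 13]
q=5: r=0, s=-23, t=6   [78*(-23) + 299*(6) = 0]
GCD = 13; from the row with r=13: x=4, y=-1
Check: 78*(4) + 299*(-1) = 312 - 299 = 13

GCD = 13, x = 4, y = -1


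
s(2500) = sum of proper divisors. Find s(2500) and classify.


Proper divisors: 1, 2, 4, 5, 10, 20, 25, 50, 100, 125, 250, 500, 625, 1250
Sum = 1 + 2 + 4 + 5 + 10 + 20 + 25 + 50 + 100 + 125 + 250 + 500 + 625 + 1250 = 2967
2967 > 2500 → abundant

s(2500) = 2967 (abundant)


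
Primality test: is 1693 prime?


Check divisors up to sqrt(1693) = 41.1461
No divisors found.
1693 is prime.

Yes, 1693 is prime


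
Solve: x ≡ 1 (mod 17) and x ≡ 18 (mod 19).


M = 17*19 = 323
M1 = M/17 = 19, M2 = M/19 = 17
M1^(-1) mod 17 = 9, M2^(-1) mod 19 = 9
x = 1*19*9 + 18*17*9 = 2925
2925 mod 323 = 18
Check: 18 mod 17 = 1 ✓, 18 mod 19 = 18 ✓

x ≡ 18 (mod 323)


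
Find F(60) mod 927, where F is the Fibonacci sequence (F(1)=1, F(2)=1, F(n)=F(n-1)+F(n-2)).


F(k) mod 927 for k=1..60:
1, 1, 2, 3, 5, 8, 13, 21, 34, 55, 89, 144, 233, 377, 610, 60, 670, 730, 473, 276, 749, 98, 847, 18, 865, 883, 821, 777, 671, 521, 265, 786, 124, 910, 107, 90, 197, 287, 484, 771, 328, 172, 500, 672, 245, 917, 235, 225, 460, 685, 218, 903, 194, 170, 364, 534, 898, 505, 476, 54
F(60) mod 927 = 54


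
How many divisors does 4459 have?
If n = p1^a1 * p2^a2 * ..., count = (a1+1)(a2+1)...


4459 = 7^3 × 13^1
d(4459) = (3+1) × (1+1) = 8

8 divisors


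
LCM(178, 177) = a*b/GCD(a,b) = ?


GCD(178, 177) = 1
LCM = 178*177/1 = 31506/1 = 31506

LCM = 31506


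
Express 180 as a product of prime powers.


180 / 2 = 90
90 / 2 = 45
45 / 3 = 15
15 / 3 = 5
5 / 5 = 1
180 = 2^2 × 3^2 × 5


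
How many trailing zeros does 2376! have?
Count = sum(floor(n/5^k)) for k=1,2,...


floor(2376/5) = 475
floor(2376/25) = 95
floor(2376/125) = 19
floor(2376/625) = 3
Total = 592

592 trailing zeros


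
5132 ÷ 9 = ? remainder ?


5132 = 9 * 570 + 2
Check: 5130 + 2 = 5132

q = 570, r = 2


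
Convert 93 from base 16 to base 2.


93 (base 16) = 147 (decimal)
147 (decimal) = 10010011 (base 2)


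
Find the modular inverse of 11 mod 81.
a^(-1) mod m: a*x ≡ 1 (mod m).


Use the extended Euclidean algorithm on (81, 11); each row r = 81*s + 11*t:
r=81, s=1, t=0
r=11, s=0, t=1
q=7: r=4, s=1, t=-7   [81*(1) + 11*(-7) = 4]
q=2: r=3, s=-2, t=15   [81*(-2) + 11*(15) = 3]
q=1: r=1, s=3, t=-22   [81*(3) + 11*(-22) = 1]
q=3: r=0, s=-11, t=81   [81*(-11) + 11*(81) = 0]
GCD = 1 with t = -22, so 11*(-22) ≡ 1 (mod 81)
Inverse = -22 mod 81 = 59
Check: 11 * 59 = 649 ≡ 1 (mod 81)

11^(-1) ≡ 59 (mod 81)


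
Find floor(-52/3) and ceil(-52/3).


-52/3 = -17.3333
floor = -18
ceil = -17

floor = -18, ceil = -17


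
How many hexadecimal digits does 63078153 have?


63078153 in base 16 = 3C27F09
Number of digits = 7

7 digits (base 16)


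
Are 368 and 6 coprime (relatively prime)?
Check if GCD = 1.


Euclidean algorithm:
368 = 61 * 6 + 2
6 = 3 * 2 + 0
GCD(368, 6) = 2

No, not coprime (GCD = 2)


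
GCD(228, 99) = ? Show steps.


228 = 2 * 99 + 30
99 = 3 * 30 + 9
30 = 3 * 9 + 3
9 = 3 * 3 + 0
GCD = 3


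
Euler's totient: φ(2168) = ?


2168 = 2^3 × 271
Prime factors: 2, 271
φ(2168) = 2168 × (1-1/2) × (1-1/271)
= 2168 × 1/2 × 270/271 = 1080

φ(2168) = 1080


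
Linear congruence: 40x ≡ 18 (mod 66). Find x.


GCD(40, 66) = 2 divides 18
Divide: 20x ≡ 9 (mod 33)
x ≡ 12 (mod 33)


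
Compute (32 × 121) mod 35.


32 × 121 = 3872
3872 mod 35 = 22


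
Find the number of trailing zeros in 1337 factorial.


floor(1337/5) = 267
floor(1337/25) = 53
floor(1337/125) = 10
floor(1337/625) = 2
Total = 332

332 trailing zeros


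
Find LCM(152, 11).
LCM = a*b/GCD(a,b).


GCD(152, 11) = 1
LCM = 152*11/1 = 1672/1 = 1672

LCM = 1672


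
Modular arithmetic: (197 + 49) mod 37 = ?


197 + 49 = 246
246 mod 37 = 24


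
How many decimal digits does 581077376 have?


581077376 has 9 digits in base 10
floor(log10(581077376)) + 1 = floor(8.7642) + 1 = 9

9 digits (base 10)


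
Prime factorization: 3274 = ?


3274 / 2 = 1637
1637 / 1637 = 1
3274 = 2 × 1637


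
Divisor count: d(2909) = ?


2909 = 2909^1
d(2909) = (1+1) = 2

2 divisors


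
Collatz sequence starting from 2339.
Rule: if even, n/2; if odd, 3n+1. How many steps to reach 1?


2339 → 7018 → 3509 → 10528 → 5264 → 2632 → 1316 → 658 → 329 → 988 → 494 → 247 → 742 → 371 → 1114 → 557 → 1672 → 836 → 418 → 209 → 628 → 314 → 157 → 472 → 236 → 118 → 59 → 178 → 89 → 268 → 134 → 67 → 202 → 101 → 304 → 152 → 76 → 38 → 19 → 58 → 29 → 88 → 44 → 22 → 11 → 34 → 17 → 52 → 26 → 13 → 40 → 20 → 10 → 5 → 16 → 8 → 4 → 2 → 1
Total steps = 58

58 steps


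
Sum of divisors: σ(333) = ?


Divisors of 333: 1, 3, 9, 37, 111, 333
Sum = 1 + 3 + 9 + 37 + 111 + 333 = 494

σ(333) = 494


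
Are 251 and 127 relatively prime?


Euclidean algorithm:
251 = 1 * 127 + 124
127 = 1 * 124 + 3
124 = 41 * 3 + 1
3 = 3 * 1 + 0
GCD(251, 127) = 1

Yes, coprime (GCD = 1)


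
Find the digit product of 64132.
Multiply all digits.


6 × 4 × 1 × 3 × 2 = 144


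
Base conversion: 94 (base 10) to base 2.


94 (base 10) = 94 (decimal)
94 (decimal) = 1011110 (base 2)


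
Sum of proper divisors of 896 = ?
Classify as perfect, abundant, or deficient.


Proper divisors: 1, 2, 4, 7, 8, 14, 16, 28, 32, 56, 64, 112, 128, 224, 448
Sum = 1 + 2 + 4 + 7 + 8 + 14 + 16 + 28 + 32 + 56 + 64 + 112 + 128 + 224 + 448 = 1144
1144 > 896 → abundant

s(896) = 1144 (abundant)


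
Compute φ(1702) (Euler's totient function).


1702 = 2 × 23 × 37
Prime factors: 2, 23, 37
φ(1702) = 1702 × (1-1/2) × (1-1/23) × (1-1/37)
= 1702 × 1/2 × 22/23 × 36/37 = 792

φ(1702) = 792


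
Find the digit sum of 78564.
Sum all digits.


7 + 8 + 5 + 6 + 4 = 30


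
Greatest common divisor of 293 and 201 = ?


293 = 1 * 201 + 92
201 = 2 * 92 + 17
92 = 5 * 17 + 7
17 = 2 * 7 + 3
7 = 2 * 3 + 1
3 = 3 * 1 + 0
GCD = 1


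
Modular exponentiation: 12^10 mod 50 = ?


12^1 mod 50 = 12
12^2 mod 50 = 44
12^3 mod 50 = 28
12^4 mod 50 = 36
12^5 mod 50 = 32
12^6 mod 50 = 34
12^7 mod 50 = 8
12^8 mod 50 = 46
12^9 mod 50 = 2
12^10 mod 50 = 24


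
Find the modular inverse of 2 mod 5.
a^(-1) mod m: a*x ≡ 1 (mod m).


Use the extended Euclidean algorithm on (5, 2); each row r = 5*s + 2*t:
r=5, s=1, t=0
r=2, s=0, t=1
q=2: r=1, s=1, t=-2   [5*(1) + 2*(-2) = 1]
q=2: r=0, s=-2, t=5   [5*(-2) + 2*(5) = 0]
GCD = 1 with t = -2, so 2*(-2) ≡ 1 (mod 5)
Inverse = -2 mod 5 = 3
Check: 2 * 3 = 6 ≡ 1 (mod 5)

2^(-1) ≡ 3 (mod 5)


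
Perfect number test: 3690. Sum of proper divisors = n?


Proper divisors of 3690: 1, 2, 3, 5, 6, 9, 10, 15, 18, 30, 41, 45, 82, 90, 123, 205, 246, 369, 410, 615, 738, 1230, 1845
Sum = 1 + 2 + 3 + 5 + 6 + 9 + 10 + 15 + 18 + 30 + 41 + 45 + 82 + 90 + 123 + 205 + 246 + 369 + 410 + 615 + 738 + 1230 + 1845 = 6138

No, 3690 is not perfect (6138 ≠ 3690)


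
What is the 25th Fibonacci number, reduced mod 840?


F(k) mod 840 for k=1..25:
1, 1, 2, 3, 5, 8, 13, 21, 34, 55, 89, 144, 233, 377, 610, 147, 757, 64, 821, 45, 26, 71, 97, 168, 265
F(25) mod 840 = 265


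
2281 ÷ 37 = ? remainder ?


2281 = 37 * 61 + 24
Check: 2257 + 24 = 2281

q = 61, r = 24


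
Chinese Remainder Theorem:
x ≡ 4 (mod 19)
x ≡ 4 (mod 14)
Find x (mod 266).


M = 19*14 = 266
M1 = M/19 = 14, M2 = M/14 = 19
M1^(-1) mod 19 = 15, M2^(-1) mod 14 = 3
x = 4*14*15 + 4*19*3 = 1068
1068 mod 266 = 4
Check: 4 mod 19 = 4 ✓, 4 mod 14 = 4 ✓

x ≡ 4 (mod 266)


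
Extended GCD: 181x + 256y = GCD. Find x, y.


Tabular extended Euclidean (each row: r = 181*s + 256*t):
r=181, s=1, t=0
r=256, s=0, t=1
q=0: r=181, s=1, t=0   [181*(1) + 256*(0) = 181]
q=1: r=75, s=-1, t=1   [181*(-1) + 256*(1) = 75]
q=2: r=31, s=3, t=-2   [181*(3) + 256*(-2) = 31]
q=2: r=13, s=-7, t=5   [181*(-7) + 256*(5) = 13]
q=2: r=5, s=17, t=-12   [181*(17) + 256*(-12) = 5]
q=2: r=3, s=-41, t=29   [181*(-41) + 256*(29) = 3]
q=1: r=2, s=58, t=-41   [181*(58) + 256*(-41) = 2]
q=1: r=1, s=-99, t=70   [181*(-99) + 256*(70) = 1]
q=2: r=0, s=256, t=-181   [181*(256) + 256*(-181) = 0]
GCD = 1; from the row with r=1: x=-99, y=70
Check: 181*(-99) + 256*(70) = -17919 + 17920 = 1

GCD = 1, x = -99, y = 70


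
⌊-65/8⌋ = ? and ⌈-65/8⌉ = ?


-65/8 = -8.1250
floor = -9
ceil = -8

floor = -9, ceil = -8


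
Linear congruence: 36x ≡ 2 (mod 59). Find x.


GCD(36, 59) = 1, unique solution
a^(-1) mod 59 = 41
x = 41 * 2 mod 59 = 23

x ≡ 23 (mod 59)


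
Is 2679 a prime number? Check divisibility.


2679 / 3 = 893 (exact division)
2679 is NOT prime.

No, 2679 is not prime


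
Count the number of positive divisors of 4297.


4297 = 4297^1
d(4297) = (1+1) = 2

2 divisors


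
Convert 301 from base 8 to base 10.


301 (base 8) = 193 (decimal)
193 (decimal) = 193 (base 10)


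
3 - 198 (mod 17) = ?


3 - 198 = -195
-195 mod 17 = 9


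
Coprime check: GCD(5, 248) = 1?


Euclidean algorithm:
248 = 49 * 5 + 3
5 = 1 * 3 + 2
3 = 1 * 2 + 1
2 = 2 * 1 + 0
GCD(5, 248) = 1

Yes, coprime (GCD = 1)


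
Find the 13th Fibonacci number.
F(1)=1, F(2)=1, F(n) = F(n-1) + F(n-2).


Sequence: 1, 1, 2, 3, 5, 8, 13, 21, 34, 55, 89, 144, 233
F(13) = 233


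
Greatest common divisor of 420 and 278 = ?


420 = 1 * 278 + 142
278 = 1 * 142 + 136
142 = 1 * 136 + 6
136 = 22 * 6 + 4
6 = 1 * 4 + 2
4 = 2 * 2 + 0
GCD = 2


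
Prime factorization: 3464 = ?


3464 / 2 = 1732
1732 / 2 = 866
866 / 2 = 433
433 / 433 = 1
3464 = 2^3 × 433


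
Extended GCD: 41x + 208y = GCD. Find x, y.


Tabular extended Euclidean (each row: r = 41*s + 208*t):
r=41, s=1, t=0
r=208, s=0, t=1
q=0: r=41, s=1, t=0   [41*(1) + 208*(0) = 41]
q=5: r=3, s=-5, t=1   [41*(-5) + 208*(1) = 3]
q=13: r=2, s=66, t=-13   [41*(66) + 208*(-13) = 2]
q=1: r=1, s=-71, t=14   [41*(-71) + 208*(14) = 1]
q=2: r=0, s=208, t=-41   [41*(208) + 208*(-41) = 0]
GCD = 1; from the row with r=1: x=-71, y=14
Check: 41*(-71) + 208*(14) = -2911 + 2912 = 1

GCD = 1, x = -71, y = 14


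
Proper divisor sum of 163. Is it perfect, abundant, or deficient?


Proper divisors: 1
Sum = 1 = 1
1 < 163 → deficient

s(163) = 1 (deficient)


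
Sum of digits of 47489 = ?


4 + 7 + 4 + 8 + 9 = 32


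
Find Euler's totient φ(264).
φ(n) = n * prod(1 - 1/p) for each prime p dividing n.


264 = 2^3 × 3 × 11
Prime factors: 2, 3, 11
φ(264) = 264 × (1-1/2) × (1-1/3) × (1-1/11)
= 264 × 1/2 × 2/3 × 10/11 = 80

φ(264) = 80


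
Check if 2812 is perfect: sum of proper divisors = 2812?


Proper divisors of 2812: 1, 2, 4, 19, 37, 38, 74, 76, 148, 703, 1406
Sum = 1 + 2 + 4 + 19 + 37 + 38 + 74 + 76 + 148 + 703 + 1406 = 2508

No, 2812 is not perfect (2508 ≠ 2812)


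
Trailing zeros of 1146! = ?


floor(1146/5) = 229
floor(1146/25) = 45
floor(1146/125) = 9
floor(1146/625) = 1
Total = 284

284 trailing zeros


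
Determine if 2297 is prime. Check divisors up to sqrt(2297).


Check divisors up to sqrt(2297) = 47.9270
No divisors found.
2297 is prime.

Yes, 2297 is prime


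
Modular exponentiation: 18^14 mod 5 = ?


18^1 mod 5 = 3
18^2 mod 5 = 4
18^3 mod 5 = 2
18^4 mod 5 = 1
18^5 mod 5 = 3
18^6 mod 5 = 4
18^7 mod 5 = 2
18^8 mod 5 = 1
18^9 mod 5 = 3
18^10 mod 5 = 4
18^11 mod 5 = 2
18^12 mod 5 = 1
18^13 mod 5 = 3
18^14 mod 5 = 4


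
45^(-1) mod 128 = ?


Use the extended Euclidean algorithm on (128, 45); each row r = 128*s + 45*t:
r=128, s=1, t=0
r=45, s=0, t=1
q=2: r=38, s=1, t=-2   [128*(1) + 45*(-2) = 38]
q=1: r=7, s=-1, t=3   [128*(-1) + 45*(3) = 7]
q=5: r=3, s=6, t=-17   [128*(6) + 45*(-17) = 3]
q=2: r=1, s=-13, t=37   [128*(-13) + 45*(37) = 1]
q=3: r=0, s=45, t=-128   [128*(45) + 45*(-128) = 0]
GCD = 1 with t = 37, so 45*(37) ≡ 1 (mod 128)
Inverse = 37 mod 128 = 37
Check: 45 * 37 = 1665 ≡ 1 (mod 128)

45^(-1) ≡ 37 (mod 128)


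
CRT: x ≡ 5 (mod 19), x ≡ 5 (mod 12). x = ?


M = 19*12 = 228
M1 = M/19 = 12, M2 = M/12 = 19
M1^(-1) mod 19 = 8, M2^(-1) mod 12 = 7
x = 5*12*8 + 5*19*7 = 1145
1145 mod 228 = 5
Check: 5 mod 19 = 5 ✓, 5 mod 12 = 5 ✓

x ≡ 5 (mod 228)


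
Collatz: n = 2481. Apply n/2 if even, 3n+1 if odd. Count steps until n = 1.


2481 → 7444 → 3722 → 1861 → 5584 → 2792 → 1396 → 698 → 349 → 1048 → 524 → 262 → 131 → 394 → 197 → 592 → 296 → 148 → 74 → 37 → 112 → 56 → 28 → 14 → 7 → 22 → 11 → 34 → 17 → 52 → 26 → 13 → 40 → 20 → 10 → 5 → 16 → 8 → 4 → 2 → 1
Total steps = 40

40 steps


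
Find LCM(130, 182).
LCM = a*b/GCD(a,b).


GCD(130, 182) = 26
LCM = 130*182/26 = 23660/26 = 910

LCM = 910


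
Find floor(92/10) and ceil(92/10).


92/10 = 9.2000
floor = 9
ceil = 10

floor = 9, ceil = 10


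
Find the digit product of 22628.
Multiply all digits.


2 × 2 × 6 × 2 × 8 = 384


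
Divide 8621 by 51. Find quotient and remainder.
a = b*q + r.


8621 = 51 * 169 + 2
Check: 8619 + 2 = 8621

q = 169, r = 2


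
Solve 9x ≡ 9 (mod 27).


GCD(9, 27) = 9 divides 9
Divide: 1x ≡ 1 (mod 3)
x ≡ 1 (mod 3)


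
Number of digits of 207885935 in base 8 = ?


207885935 in base 8 = 1431013157
Number of digits = 10

10 digits (base 8)


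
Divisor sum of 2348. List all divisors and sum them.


Divisors of 2348: 1, 2, 4, 587, 1174, 2348
Sum = 1 + 2 + 4 + 587 + 1174 + 2348 = 4116

σ(2348) = 4116


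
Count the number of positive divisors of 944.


944 = 2^4 × 59^1
d(944) = (4+1) × (1+1) = 10

10 divisors


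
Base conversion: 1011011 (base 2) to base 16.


1011011 (base 2) = 91 (decimal)
91 (decimal) = 5B (base 16)


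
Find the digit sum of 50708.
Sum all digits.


5 + 0 + 7 + 0 + 8 = 20


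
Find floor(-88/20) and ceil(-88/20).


-88/20 = -4.4000
floor = -5
ceil = -4

floor = -5, ceil = -4


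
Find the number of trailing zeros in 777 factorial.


floor(777/5) = 155
floor(777/25) = 31
floor(777/125) = 6
floor(777/625) = 1
Total = 193

193 trailing zeros


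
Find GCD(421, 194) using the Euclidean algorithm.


421 = 2 * 194 + 33
194 = 5 * 33 + 29
33 = 1 * 29 + 4
29 = 7 * 4 + 1
4 = 4 * 1 + 0
GCD = 1


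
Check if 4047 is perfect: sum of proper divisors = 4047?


Proper divisors of 4047: 1, 3, 19, 57, 71, 213, 1349
Sum = 1 + 3 + 19 + 57 + 71 + 213 + 1349 = 1713

No, 4047 is not perfect (1713 ≠ 4047)


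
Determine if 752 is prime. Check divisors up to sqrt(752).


752 / 2 = 376 (exact division)
752 is NOT prime.

No, 752 is not prime


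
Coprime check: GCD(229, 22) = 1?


Euclidean algorithm:
229 = 10 * 22 + 9
22 = 2 * 9 + 4
9 = 2 * 4 + 1
4 = 4 * 1 + 0
GCD(229, 22) = 1

Yes, coprime (GCD = 1)


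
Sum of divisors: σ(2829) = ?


Divisors of 2829: 1, 3, 23, 41, 69, 123, 943, 2829
Sum = 1 + 3 + 23 + 41 + 69 + 123 + 943 + 2829 = 4032

σ(2829) = 4032


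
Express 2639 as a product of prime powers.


2639 / 7 = 377
377 / 13 = 29
29 / 29 = 1
2639 = 7 × 13 × 29


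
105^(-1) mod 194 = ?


Use the extended Euclidean algorithm on (194, 105); each row r = 194*s + 105*t:
r=194, s=1, t=0
r=105, s=0, t=1
q=1: r=89, s=1, t=-1   [194*(1) + 105*(-1) = 89]
q=1: r=16, s=-1, t=2   [194*(-1) + 105*(2) = 16]
q=5: r=9, s=6, t=-11   [194*(6) + 105*(-11) = 9]
q=1: r=7, s=-7, t=13   [194*(-7) + 105*(13) = 7]
q=1: r=2, s=13, t=-24   [194*(13) + 105*(-24) = 2]
q=3: r=1, s=-46, t=85   [194*(-46) + 105*(85) = 1]
q=2: r=0, s=105, t=-194   [194*(105) + 105*(-194) = 0]
GCD = 1 with t = 85, so 105*(85) ≡ 1 (mod 194)
Inverse = 85 mod 194 = 85
Check: 105 * 85 = 8925 ≡ 1 (mod 194)

105^(-1) ≡ 85 (mod 194)


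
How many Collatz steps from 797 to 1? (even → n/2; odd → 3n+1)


797 → 2392 → 1196 → 598 → 299 → 898 → 449 → 1348 → 674 → 337 → 1012 → 506 → 253 → 760 → 380 → 190 → 95 → 286 → 143 → 430 → 215 → 646 → 323 → 970 → 485 → 1456 → 728 → 364 → 182 → 91 → 274 → 137 → 412 → 206 → 103 → 310 → 155 → 466 → 233 → 700 → 350 → 175 → 526 → 263 → 790 → 395 → 1186 → 593 → 1780 → 890 → 445 → 1336 → 668 → 334 → 167 → 502 → 251 → 754 → 377 → 1132 → 566 → 283 → 850 → 425 → 1276 → 638 → 319 → 958 → 479 → 1438 → 719 → 2158 → 1079 → 3238 → 1619 → 4858 → 2429 → 7288 → 3644 → 1822 → 911 → 2734 → 1367 → 4102 → 2051 → 6154 → 3077 → 9232 → 4616 → 2308 → 1154 → 577 → 1732 → 866 → 433 → 1300 → 650 → 325 → 976 → 488 → 244 → 122 → 61 → 184 → 92 → 46 → 23 → 70 → 35 → 106 → 53 → 160 → 80 → 40 → 20 → 10 → 5 → 16 → 8 → 4 → 2 → 1
Total steps = 121

121 steps


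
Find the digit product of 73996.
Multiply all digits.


7 × 3 × 9 × 9 × 6 = 10206


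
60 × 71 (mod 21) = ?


60 × 71 = 4260
4260 mod 21 = 18


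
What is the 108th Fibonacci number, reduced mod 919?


F(k) mod 919 for k=1..108:
1, 1, 2, 3, 5, 8, 13, 21, 34, 55, 89, 144, 233, 377, 610, 68, 678, 746, 505, 332, 837, 250, 168, 418, 586, 85, 671, 756, 508, 345, 853, 279, 213, 492, 705, 278, 64, 342, 406, 748, 235, 64, 299, 363, 662, 106, 768, 874, 723, 678, 482, 241, 723, 45, 768, 813, 662, 556, 299, 855, 235, 171, 406, 577, 64, 641, 705, 427, 213, 640, 853, 574, 508, 163, 671, 834, 586, 501, 168, 669, 837, 587, 505, 173, 678, 851, 610, 542, 233, 775, 89, 864, 34, 898, 13, 911, 5, 916, 2, 918, 1, 0, 1, 1, 2, 3, 5, 8
F(108) mod 919 = 8


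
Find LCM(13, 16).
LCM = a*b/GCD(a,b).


GCD(13, 16) = 1
LCM = 13*16/1 = 208/1 = 208

LCM = 208


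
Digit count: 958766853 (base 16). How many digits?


958766853 in base 16 = 39259F05
Number of digits = 8

8 digits (base 16)


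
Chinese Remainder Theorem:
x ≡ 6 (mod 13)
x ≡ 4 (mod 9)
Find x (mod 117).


M = 13*9 = 117
M1 = M/13 = 9, M2 = M/9 = 13
M1^(-1) mod 13 = 3, M2^(-1) mod 9 = 7
x = 6*9*3 + 4*13*7 = 526
526 mod 117 = 58
Check: 58 mod 13 = 6 ✓, 58 mod 9 = 4 ✓

x ≡ 58 (mod 117)


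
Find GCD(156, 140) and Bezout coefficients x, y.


Tabular extended Euclidean (each row: r = 156*s + 140*t):
r=156, s=1, t=0
r=140, s=0, t=1
q=1: r=16, s=1, t=-1   [156*(1) + 140*(-1) = 16]
q=8: r=12, s=-8, t=9   [156*(-8) + 140*(9) = 12]
q=1: r=4, s=9, t=-10   [156*(9) + 140*(-10) = 4]
q=3: r=0, s=-35, t=39   [156*(-35) + 140*(39) = 0]
GCD = 4; from the row with r=4: x=9, y=-10
Check: 156*(9) + 140*(-10) = 1404 - 1400 = 4

GCD = 4, x = 9, y = -10
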